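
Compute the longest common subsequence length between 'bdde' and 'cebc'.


DP table for LCS of 'bdde' and 'cebc':
       c  e  b  c
    0  0  0  0  0
  b 0  0  0  1  1
  d 0  0  0  1  1
  d 0  0  0  1  1
  e 0  0  1  1  1
LCS: 'b'
LCS length = 1

1


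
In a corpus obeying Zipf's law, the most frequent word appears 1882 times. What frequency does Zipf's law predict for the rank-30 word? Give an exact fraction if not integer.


Zipf's law: freq(rank) = f1 / rank
f1 = 1882, rank = 30
freq = 1882 / 30
GCD(1882, 30) = 2
Simplified: 941/15

941/15


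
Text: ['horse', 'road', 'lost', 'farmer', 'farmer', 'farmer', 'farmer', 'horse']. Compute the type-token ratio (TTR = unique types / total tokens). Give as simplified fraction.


Tokens: 8
Unique types: ('farmer', 'horse', 'lost', 'road') = 4
TTR = 4/8
Simplify: divide both by 4 -> 1/2
TTR = 1/2

1/2


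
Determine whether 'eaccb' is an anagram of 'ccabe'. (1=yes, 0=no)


Sort characters of 'eaccb': 'abcce'
Sort characters of 'ccabe': 'abcce'
Sorted forms match -> they ARE anagrams
Result: 1

1


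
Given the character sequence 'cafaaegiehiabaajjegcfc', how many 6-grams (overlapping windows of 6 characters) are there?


String 'cafaaegiehiabaajjegcfc' has length L = 22.
Number of overlapping n-grams = L - n + 1
Substituting: 22 - 6 + 1 = 17

17


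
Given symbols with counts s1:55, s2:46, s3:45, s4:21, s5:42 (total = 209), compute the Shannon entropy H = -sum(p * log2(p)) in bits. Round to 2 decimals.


Computing entropy H = -sum(p_i * log2(p_i)):
  s1: p = 55/209 = 0.2632, -p*log2(p) = 0.5068
  s2: p = 46/209 = 0.2201, -p*log2(p) = 0.4806
  s3: p = 45/209 = 0.2153, -p*log2(p) = 0.4770
  s4: p = 21/209 = 0.1005, -p*log2(p) = 0.3331
  s5: p = 42/209 = 0.2010, -p*log2(p) = 0.4652
H = sum of terms = 2.2627
Rounded to 2 decimals: 2.26

2.26


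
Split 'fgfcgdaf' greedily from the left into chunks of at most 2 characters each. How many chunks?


'fgfcgdaf' has 8 characters.
Chunking with max size 2:
  Chunk 1: 'fg' (positions 0-1)
  Chunk 2: 'fc' (positions 2-3)
  Chunk 3: 'gd' (positions 4-5)
  Chunk 4: 'af' (positions 6-7)
Total chunks: ceil(8 / 2) = 4

4


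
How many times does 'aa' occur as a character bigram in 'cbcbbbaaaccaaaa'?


Scanning 'cbcbbbaaaccaaaa' for bigram 'aa':
  Position 0: 'cb' -> no
  Position 1: 'bc' -> no
  Position 2: 'cb' -> no
  Position 3: 'bb' -> no
  Position 4: 'bb' -> no
  Position 5: 'ba' -> no
  Position 6: 'aa' -> MATCH
  Position 7: 'aa' -> MATCH
  Position 8: 'ac' -> no
  Position 9: 'cc' -> no
  Position 10: 'ca' -> no
  Position 11: 'aa' -> MATCH
  Position 12: 'aa' -> MATCH
  Position 13: 'aa' -> MATCH
Total matches: 5

5


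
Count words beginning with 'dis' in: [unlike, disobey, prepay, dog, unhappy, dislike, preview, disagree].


Checking each word for prefix 'dis':
  'unlike' -> no (count: 0)
  'disobey' -> YES, starts with 'dis' (count: 1)
  'prepay' -> no (count: 1)
  'dog' -> no (count: 1)
  'unhappy' -> no (count: 1)
  'dislike' -> YES, starts with 'dis' (count: 2)
  'preview' -> no (count: 2)
  'disagree' -> YES, starts with 'dis' (count: 3)
Total with prefix 'dis': 3

3


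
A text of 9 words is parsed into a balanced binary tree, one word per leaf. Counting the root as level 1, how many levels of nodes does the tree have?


In a balanced binary tree with n leaves the deepest leaf is ceil(log2(n)) edges below the root,
so counting node levels inclusive of root and leaves gives ceil(log2(n)) + 1 levels.
log2(9) = 3.1699
ceil(3.1699) = 4
levels = 4 + 1 = 5

5


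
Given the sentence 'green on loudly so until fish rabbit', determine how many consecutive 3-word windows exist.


Word trigrams from [7] words:
  Trigram 1: (green on loudly)
  Trigram 2: (on loudly so)
  Trigram 3: (loudly so until)
  Trigram 4: (so until fish)
  Trigram 5: (until fish rabbit)
Total word trigrams: 7 - 2 = 5

5


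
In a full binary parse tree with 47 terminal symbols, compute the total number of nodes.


Leaf nodes (terminals): 47
Internal nodes = n - 1 = 47 - 1 = 46
Total = leaves + internal = 47 + 46 = 93

93


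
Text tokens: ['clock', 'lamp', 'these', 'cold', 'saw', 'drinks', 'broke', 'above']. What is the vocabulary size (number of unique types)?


Listing all tokens and tracking unique types:
  Token 1: 'clock' -> NEW (unique so far: 1)
  Token 2: 'lamp' -> NEW (unique so far: 2)
  Token 3: 'these' -> NEW (unique so far: 3)
  Token 4: 'cold' -> NEW (unique so far: 4)
  Token 5: 'saw' -> NEW (unique so far: 5)
  Token 6: 'drinks' -> NEW (unique so far: 6)
  Token 7: 'broke' -> NEW (unique so far: 7)
  Token 8: 'above' -> NEW (unique so far: 8)
Unique types: ('above', 'broke', 'clock', 'cold', 'drinks', 'lamp', 'saw', 'these')
Vocabulary size: 8

8


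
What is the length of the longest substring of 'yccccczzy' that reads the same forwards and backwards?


Scanning 'yccccczzy' for palindromic substrings.
Substring at positions 1-5: 'ccccc'.
Check: reverse('ccccc') = 'ccccc' -> palindrome confirmed.
Neighbouring characters ('y' / 'z') break symmetry, so it cannot extend further.
No longer palindromic substring exists; longest length = 5

5


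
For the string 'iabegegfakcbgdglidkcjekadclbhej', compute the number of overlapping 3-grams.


String 'iabegegfakcbgdglidkcjekadclbhej' has length L = 31.
Number of overlapping n-grams = L - n + 1
Substituting: 31 - 3 + 1 = 29

29


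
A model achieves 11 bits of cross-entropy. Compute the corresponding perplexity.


Perplexity formula: PP = 2^H
H = 11
PP = 2^11
PP = 2^11 = 2048

2048


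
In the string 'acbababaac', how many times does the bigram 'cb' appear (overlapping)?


Scanning 'acbababaac' for bigram 'cb':
  Position 0: 'ac' -> no
  Position 1: 'cb' -> MATCH
  Position 2: 'ba' -> no
  Position 3: 'ab' -> no
  Position 4: 'ba' -> no
  Position 5: 'ab' -> no
  Position 6: 'ba' -> no
  Position 7: 'aa' -> no
  Position 8: 'ac' -> no
Total matches: 1

1


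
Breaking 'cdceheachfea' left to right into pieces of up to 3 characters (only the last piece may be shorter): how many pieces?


'cdceheachfea' has 12 characters.
Chunking with max size 3:
  Chunk 1: 'cdc' (positions 0-2)
  Chunk 2: 'ehe' (positions 3-5)
  Chunk 3: 'ach' (positions 6-8)
  Chunk 4: 'fea' (positions 9-11)
Total chunks: ceil(12 / 3) = 4

4


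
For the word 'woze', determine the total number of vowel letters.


Scanning each character of 'woze':
  Position 1: 'w' -> consonant (running count: 0)
  Position 2: 'o' -> vowel (running count: 1)
  Position 3: 'z' -> consonant (running count: 1)
  Position 4: 'e' -> vowel (running count: 2)
Total vowels: 2

2


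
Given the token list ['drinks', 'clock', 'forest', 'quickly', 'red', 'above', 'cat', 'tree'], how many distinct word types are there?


Listing all tokens and tracking unique types:
  Token 1: 'drinks' -> NEW (unique so far: 1)
  Token 2: 'clock' -> NEW (unique so far: 2)
  Token 3: 'forest' -> NEW (unique so far: 3)
  Token 4: 'quickly' -> NEW (unique so far: 4)
  Token 5: 'red' -> NEW (unique so far: 5)
  Token 6: 'above' -> NEW (unique so far: 6)
  Token 7: 'cat' -> NEW (unique so far: 7)
  Token 8: 'tree' -> NEW (unique so far: 8)
Unique types: ('above', 'cat', 'clock', 'drinks', 'forest', 'quickly', 'red', 'tree')
Vocabulary size: 8

8


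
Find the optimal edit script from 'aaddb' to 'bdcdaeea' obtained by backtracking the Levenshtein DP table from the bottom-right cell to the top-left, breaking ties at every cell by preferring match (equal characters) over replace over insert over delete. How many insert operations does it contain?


Edit distance = 7. Backtracking from cell (5, 8) with preference match > replace > insert > delete,
then listing the resulting alignment 'aaddb' -> 'bdcdaeea' left to right:
  Step 1: insert 'b' [insertion #1]
  Step 2: insert 'd' [insertion #2]
  Step 3: insert 'c' [insertion #3]
  Step 4: replace a->d
  Step 5: keep 'a'
  Step 6: replace d->e
  Step 7: replace d->e
  Step 8: replace b->a
Total insertions: 3

3


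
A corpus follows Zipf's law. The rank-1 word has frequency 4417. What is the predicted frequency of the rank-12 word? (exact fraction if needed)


Zipf's law: freq(rank) = f1 / rank
f1 = 4417, rank = 12
freq = 4417 / 12
GCD(4417, 12) = 1
Simplified: 4417/12

4417/12


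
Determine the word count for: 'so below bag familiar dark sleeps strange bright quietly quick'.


Counting words by splitting on spaces:
  Word 1: 'so'
  Word 2: 'below'
  Word 3: 'bag'
  Word 4: 'familiar'
  Word 5: 'dark'
  Word 6: 'sleeps'
  Word 7: 'strange'
  Word 8: 'bright'
  Word 9: 'quietly'
  Word 10: 'quick'
Total words: 10

10


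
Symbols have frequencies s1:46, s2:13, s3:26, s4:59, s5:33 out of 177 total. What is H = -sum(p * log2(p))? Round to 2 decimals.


Computing entropy H = -sum(p_i * log2(p_i)):
  s1: p = 46/177 = 0.2599, -p*log2(p) = 0.5052
  s2: p = 13/177 = 0.0734, -p*log2(p) = 0.2767
  s3: p = 26/177 = 0.1469, -p*log2(p) = 0.4065
  s4: p = 59/177 = 0.3333, -p*log2(p) = 0.5283
  s5: p = 33/177 = 0.1864, -p*log2(p) = 0.4518
H = sum of terms = 2.1685
Rounded to 2 decimals: 2.17

2.17


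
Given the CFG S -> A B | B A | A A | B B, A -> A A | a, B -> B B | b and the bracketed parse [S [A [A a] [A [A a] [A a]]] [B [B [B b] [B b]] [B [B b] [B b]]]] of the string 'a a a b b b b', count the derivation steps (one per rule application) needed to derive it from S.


Every bracketed nonterminal node [X ...] in the tree is produced by exactly one rule application.
Reading the tree off as a leftmost derivation:
  Step 1: S  =>  A B   (applied S -> A B)
  Step 2: A B  =>  A A B   (applied A -> A A)
  Step 3: A A B  =>  a A B   (applied A -> a)
  Step 4: a A B  =>  a A A B   (applied A -> A A)
  Step 5: a A A B  =>  a a A B   (applied A -> a)
  Step 6: a a A B  =>  a a a B   (applied A -> a)
  Step 7: a a a B  =>  a a a B B   (applied B -> B B)
  Step 8: a a a B B  =>  a a a B B B   (applied B -> B B)
  Step 9: a a a B B B  =>  a a a b B B   (applied B -> b)
  Step 10: a a a b B B  =>  a a a b b B   (applied B -> b)
  Step 11: a a a b b B  =>  a a a b b B B   (applied B -> B B)
  Step 12: a a a b b B B  =>  a a a b b b B   (applied B -> b)
  Step 13: a a a b b b B  =>  a a a b b b b   (applied B -> b)
Final yield: a a a b b b b
Total rewrite steps: 13

13


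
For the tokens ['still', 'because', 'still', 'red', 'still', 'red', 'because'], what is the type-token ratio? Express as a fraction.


Tokens: 7
Unique types: ('because', 'red', 'still') = 3
TTR = 3/7
Already in lowest terms.

3/7


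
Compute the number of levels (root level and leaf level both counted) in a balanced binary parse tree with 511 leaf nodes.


In a balanced binary tree with n leaves the deepest leaf is ceil(log2(n)) edges below the root,
so counting node levels inclusive of root and leaves gives ceil(log2(n)) + 1 levels.
log2(511) = 8.9972
ceil(8.9972) = 9
levels = 9 + 1 = 10

10


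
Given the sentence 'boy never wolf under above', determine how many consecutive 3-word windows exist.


Word trigrams from [5] words:
  Trigram 1: (boy never wolf)
  Trigram 2: (never wolf under)
  Trigram 3: (wolf under above)
Total word trigrams: 5 - 2 = 3

3


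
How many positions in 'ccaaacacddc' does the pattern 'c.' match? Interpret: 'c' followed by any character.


Pattern: c. means 'c' followed by any character.
Scanning 'ccaaacacddc' position-by-position:
  Pos 0: window 'cc' -> MATCH
  Pos 1: window 'ca' -> MATCH
  Pos 2: window 'aa' -> no
  Pos 3: window 'aa' -> no
  Pos 4: window 'ac' -> no
  Pos 5: window 'ca' -> MATCH
  Pos 6: window 'ac' -> no
  Pos 7: window 'cd' -> MATCH
  Pos 8: window 'dd' -> no
  Pos 9: window 'dc' -> no
  Pos 10: window 'c' -> no
Total matches: 4

4


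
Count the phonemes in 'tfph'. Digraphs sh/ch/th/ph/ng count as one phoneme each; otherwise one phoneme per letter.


Parsing 'tfph' greedily, digraphs first:
  't' -> consonant phoneme (phonemes so far: 1)
  'f' -> consonant phoneme (phonemes so far: 2)
  'ph' -> digraph (1 consonant phoneme) (phonemes so far: 3)
Total phonemes: 3

3


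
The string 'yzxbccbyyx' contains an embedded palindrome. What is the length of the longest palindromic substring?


Scanning 'yzxbccbyyx' for palindromic substrings.
Substring at positions 3-6: 'bccb'.
Check: reverse('bccb') = 'bccb' -> palindrome confirmed.
Neighbouring characters ('x' / 'y') break symmetry, so it cannot extend further.
No longer palindromic substring exists; longest length = 4

4


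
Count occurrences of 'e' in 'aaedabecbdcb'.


Scanning 'aaedabecbdcb' for 'e':
  Position 2: 'e' -> MATCH (count: 1)
  Position 6: 'e' -> MATCH (count: 2)
Total occurrences of 'e': 2

2


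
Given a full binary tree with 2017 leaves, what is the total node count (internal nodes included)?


Leaf nodes (terminals): 2017
Internal nodes = n - 1 = 2017 - 1 = 2016
Total = leaves + internal = 2017 + 2016 = 4033

4033


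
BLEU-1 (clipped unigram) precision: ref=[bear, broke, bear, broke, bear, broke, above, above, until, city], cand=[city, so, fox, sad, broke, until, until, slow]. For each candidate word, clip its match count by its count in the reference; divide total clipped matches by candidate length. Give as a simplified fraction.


Reference word counts: {'above': 2, 'bear': 3, 'broke': 3, 'city': 1, 'until': 1}
Checking each candidate word (with clipping):
  'city' -> in reference (ref count 1, used 1/1) -> match (matches: 1)
  'so' -> not in reference -> no match (matches: 1)
  'fox' -> not in reference -> no match (matches: 1)
  'sad' -> not in reference -> no match (matches: 1)
  'broke' -> in reference (ref count 3, used 1/3) -> match (matches: 2)
  'until' -> in reference (ref count 1, used 1/1) -> match (matches: 3)
  'until' -> ref count 1 already used up (1/1) -> clipped, no match (matches: 3)
  'slow' -> not in reference -> no match (matches: 3)
Clipped matches: 3, Candidate length: 8
Precision = 3/8

3/8


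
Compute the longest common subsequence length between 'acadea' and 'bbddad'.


DP table for LCS of 'acadea' and 'bbddad':
       b  b  d  d  a  d
    0  0  0  0  0  0  0
  a 0  0  0  0  0  1  1
  c 0  0  0  0  0  1  1
  a 0  0  0  0  0  1  1
  d 0  0  0  1  1  1  2
  e 0  0  0  1  1  1  2
  a 0  0  0  1  1  2  2
LCS: 'ad'
LCS length = 2

2


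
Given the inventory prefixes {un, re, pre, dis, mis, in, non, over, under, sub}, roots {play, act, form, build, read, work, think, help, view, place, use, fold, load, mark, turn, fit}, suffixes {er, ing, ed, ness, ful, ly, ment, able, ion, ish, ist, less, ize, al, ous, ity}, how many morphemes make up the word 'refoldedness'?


Segmenting 'refoldedness' against the inventory:
  're' -> prefix (morpheme 1)
  'fold' -> root (morpheme 2)
  'ed' -> suffix (morpheme 3)
  'ness' -> suffix (morpheme 4)
Total morphemes: 4

4


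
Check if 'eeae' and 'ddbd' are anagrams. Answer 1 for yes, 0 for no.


Sort characters of 'eeae': 'aeee'
Sort characters of 'ddbd': 'bddd'
Sorted forms differ -> they are NOT anagrams
Result: 0

0


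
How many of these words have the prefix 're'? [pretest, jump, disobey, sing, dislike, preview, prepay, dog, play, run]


Checking each word for prefix 're':
  'pretest' -> no (count: 0)
  'jump' -> no (count: 0)
  'disobey' -> no (count: 0)
  'sing' -> no (count: 0)
  'dislike' -> no (count: 0)
  'preview' -> no (count: 0)
  'prepay' -> no (count: 0)
  'dog' -> no (count: 0)
  'play' -> no (count: 0)
  'run' -> no (count: 0)
Total with prefix 're': 0

0


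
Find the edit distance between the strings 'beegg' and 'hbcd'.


Building DP table for s1='beegg' (len 5) and s2='hbcd' (len 4):
       h  b  c  d
    0  1  2  3  4
  b 1  1  1  2  3
  e 2  2  2  2  3
  e 3  3  3  3  3
  g 4  4  4  4  4
  g 5  5  5  5  5
Edit distance = dp[5][4] = 5

5


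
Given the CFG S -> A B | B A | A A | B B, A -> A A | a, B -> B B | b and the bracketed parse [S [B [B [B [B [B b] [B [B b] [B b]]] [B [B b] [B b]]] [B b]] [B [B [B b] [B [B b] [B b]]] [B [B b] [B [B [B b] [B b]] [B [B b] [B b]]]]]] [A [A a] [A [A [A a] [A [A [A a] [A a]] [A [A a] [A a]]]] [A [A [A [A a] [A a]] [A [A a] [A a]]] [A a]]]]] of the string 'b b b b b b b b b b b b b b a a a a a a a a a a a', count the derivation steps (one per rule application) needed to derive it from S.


Every bracketed nonterminal node [X ...] in the tree is produced by exactly one rule application.
Reading the tree off as a leftmost derivation:
  Step 1: S  =>  B A   (applied S -> B A)
  Step 2: B A  =>  B B A   (applied B -> B B)
  Step 3: B B A  =>  B B B A   (applied B -> B B)
  Step 4: B B B A  =>  B B B B A   (applied B -> B B)
  Step 5: B B B B A  =>  B B B B B A   (applied B -> B B)
  Step 6: B B B B B A  =>  b B B B B A   (applied B -> b)
  Step 7: b B B B B A  =>  b B B B B B A   (applied B -> B B)
  Step 8: b B B B B B A  =>  b b B B B B A   (applied B -> b)
  Step 9: b b B B B B A  =>  b b b B B B A   (applied B -> b)
  Step 10: b b b B B B A  =>  b b b B B B B A   (applied B -> B B)
  Step 11: b b b B B B B A  =>  b b b b B B B A   (applied B -> b)
  Step 12: b b b b B B B A  =>  b b b b b B B A   (applied B -> b)
  Step 13: b b b b b B B A  =>  b b b b b b B A   (applied B -> b)
  Step 14: b b b b b b B A  =>  b b b b b b B B A   (applied B -> B B)
  Step 15: b b b b b b B B A  =>  b b b b b b B B B A   (applied B -> B B)
  Step 16: b b b b b b B B B A  =>  b b b b b b b B B A   (applied B -> b)
  Step 17: b b b b b b b B B A  =>  b b b b b b b B B B A   (applied B -> B B)
  Step 18: b b b b b b b B B B A  =>  b b b b b b b b B B A   (applied B -> b)
  Step 19: b b b b b b b b B B A  =>  b b b b b b b b b B A   (applied B -> b)
  Step 20: b b b b b b b b b B A  =>  b b b b b b b b b B B A   (applied B -> B B)
  Step 21: b b b b b b b b b B B A  =>  b b b b b b b b b b B A   (applied B -> b)
  Step 22: b b b b b b b b b b B A  =>  b b b b b b b b b b B B A   (applied B -> B B)
  Step 23: b b b b b b b b b b B B A  =>  b b b b b b b b b b B B B A   (applied B -> B B)
  Step 24: b b b b b b b b b b B B B A  =>  b b b b b b b b b b b B B A   (applied B -> b)
  Step 25: b b b b b b b b b b b B B A  =>  b b b b b b b b b b b b B A   (applied B -> b)
  Step 26: b b b b b b b b b b b b B A  =>  b b b b b b b b b b b b B B A   (applied B -> B B)
  Step 27: b b b b b b b b b b b b B B A  =>  b b b b b b b b b b b b b B A   (applied B -> b)
  Step 28: b b b b b b b b b b b b b B A  =>  b b b b b b b b b b b b b b A   (applied B -> b)
  Step 29: b b b b b b b b b b b b b b A  =>  b b b b b b b b b b b b b b A A   (applied A -> A A)
  Step 30: b b b b b b b b b b b b b b A A  =>  b b b b b b b b b b b b b b a A   (applied A -> a)
  Step 31: b b b b b b b b b b b b b b a A  =>  b b b b b b b b b b b b b b a A A   (applied A -> A A)
  Step 32: b b b b b b b b b b b b b b a A A  =>  b b b b b b b b b b b b b b a A A A   (applied A -> A A)
  Step 33: b b b b b b b b b b b b b b a A A A  =>  b b b b b b b b b b b b b b a a A A   (applied A -> a)
  Step 34: b b b b b b b b b b b b b b a a A A  =>  b b b b b b b b b b b b b b a a A A A   (applied A -> A A)
  Step 35: b b b b b b b b b b b b b b a a A A A  =>  b b b b b b b b b b b b b b a a A A A A   (applied A -> A A)
  Step 36: b b b b b b b b b b b b b b a a A A A A  =>  b b b b b b b b b b b b b b a a a A A A   (applied A -> a)
  Step 37: b b b b b b b b b b b b b b a a a A A A  =>  b b b b b b b b b b b b b b a a a a A A   (applied A -> a)
  Step 38: b b b b b b b b b b b b b b a a a a A A  =>  b b b b b b b b b b b b b b a a a a A A A   (applied A -> A A)
  Step 39: b b b b b b b b b b b b b b a a a a A A A  =>  b b b b b b b b b b b b b b a a a a a A A   (applied A -> a)
  Step 40: b b b b b b b b b b b b b b a a a a a A A  =>  b b b b b b b b b b b b b b a a a a a a A   (applied A -> a)
  Step 41: b b b b b b b b b b b b b b a a a a a a A  =>  b b b b b b b b b b b b b b a a a a a a A A   (applied A -> A A)
  Step 42: b b b b b b b b b b b b b b a a a a a a A A  =>  b b b b b b b b b b b b b b a a a a a a A A A   (applied A -> A A)
  Step 43: b b b b b b b b b b b b b b a a a a a a A A A  =>  b b b b b b b b b b b b b b a a a a a a A A A A   (applied A -> A A)
  Step 44: b b b b b b b b b b b b b b a a a a a a A A A A  =>  b b b b b b b b b b b b b b a a a a a a a A A A   (applied A -> a)
  Step 45: b b b b b b b b b b b b b b a a a a a a a A A A  =>  b b b b b b b b b b b b b b a a a a a a a a A A   (applied A -> a)
  Step 46: b b b b b b b b b b b b b b a a a a a a a a A A  =>  b b b b b b b b b b b b b b a a a a a a a a A A A   (applied A -> A A)
  Step 47: b b b b b b b b b b b b b b a a a a a a a a A A A  =>  b b b b b b b b b b b b b b a a a a a a a a a A A   (applied A -> a)
  Step 48: b b b b b b b b b b b b b b a a a a a a a a a A A  =>  b b b b b b b b b b b b b b a a a a a a a a a a A   (applied A -> a)
  Step 49: b b b b b b b b b b b b b b a a a a a a a a a a A  =>  b b b b b b b b b b b b b b a a a a a a a a a a a   (applied A -> a)
Final yield: b b b b b b b b b b b b b b a a a a a a a a a a a
Total rewrite steps: 49

49


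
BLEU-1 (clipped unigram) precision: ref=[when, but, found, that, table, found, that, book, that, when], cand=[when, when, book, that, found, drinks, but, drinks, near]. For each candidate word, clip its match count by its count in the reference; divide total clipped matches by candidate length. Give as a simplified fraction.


Reference word counts: {'book': 1, 'but': 1, 'found': 2, 'table': 1, 'that': 3, 'when': 2}
Checking each candidate word (with clipping):
  'when' -> in reference (ref count 2, used 1/2) -> match (matches: 1)
  'when' -> in reference (ref count 2, used 2/2) -> match (matches: 2)
  'book' -> in reference (ref count 1, used 1/1) -> match (matches: 3)
  'that' -> in reference (ref count 3, used 1/3) -> match (matches: 4)
  'found' -> in reference (ref count 2, used 1/2) -> match (matches: 5)
  'drinks' -> not in reference -> no match (matches: 5)
  'but' -> in reference (ref count 1, used 1/1) -> match (matches: 6)
  'drinks' -> not in reference -> no match (matches: 6)
  'near' -> not in reference -> no match (matches: 6)
Clipped matches: 6, Candidate length: 9
Precision = 6/9 = 2/3

2/3


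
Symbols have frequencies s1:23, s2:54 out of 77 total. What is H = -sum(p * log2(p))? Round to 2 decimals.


Computing entropy H = -sum(p_i * log2(p_i)):
  s1: p = 23/77 = 0.2987, -p*log2(p) = 0.5207
  s2: p = 54/77 = 0.7013, -p*log2(p) = 0.3590
H = sum of terms = 0.8797
Rounded to 2 decimals: 0.88

0.88


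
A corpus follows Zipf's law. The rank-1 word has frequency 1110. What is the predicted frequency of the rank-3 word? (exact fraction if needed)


Zipf's law: freq(rank) = f1 / rank
f1 = 1110, rank = 3
freq = 1110 / 3
= 370

370


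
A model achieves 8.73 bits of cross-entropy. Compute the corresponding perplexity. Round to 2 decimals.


Perplexity formula: PP = 2^H
H = 8.73
PP = 2^8.73
Decompose: 2^8.73 = 2^8 * 2^0.73
2^8 = 256, 2^0.73 ~ 1.6586391
PP ~ 256 * 1.6586391 = 424.6116096
Rounded to 2 decimals: 424.61

424.61


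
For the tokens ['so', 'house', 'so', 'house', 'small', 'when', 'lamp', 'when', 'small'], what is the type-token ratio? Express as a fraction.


Tokens: 9
Unique types: ('house', 'lamp', 'small', 'so', 'when') = 5
TTR = 5/9
Already in lowest terms.

5/9


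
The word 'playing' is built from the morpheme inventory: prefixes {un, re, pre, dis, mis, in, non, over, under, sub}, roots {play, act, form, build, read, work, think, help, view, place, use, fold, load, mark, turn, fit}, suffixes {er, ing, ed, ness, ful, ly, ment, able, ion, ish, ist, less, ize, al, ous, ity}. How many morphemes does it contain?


Segmenting 'playing' against the inventory:
  'play' -> root (morpheme 1)
  'ing' -> suffix (morpheme 2)
Total morphemes: 2

2


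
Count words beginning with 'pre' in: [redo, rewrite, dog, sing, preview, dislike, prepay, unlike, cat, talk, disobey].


Checking each word for prefix 'pre':
  'redo' -> no (count: 0)
  'rewrite' -> no (count: 0)
  'dog' -> no (count: 0)
  'sing' -> no (count: 0)
  'preview' -> YES, starts with 'pre' (count: 1)
  'dislike' -> no (count: 1)
  'prepay' -> YES, starts with 'pre' (count: 2)
  'unlike' -> no (count: 2)
  'cat' -> no (count: 2)
  'talk' -> no (count: 2)
  'disobey' -> no (count: 2)
Total with prefix 'pre': 2

2


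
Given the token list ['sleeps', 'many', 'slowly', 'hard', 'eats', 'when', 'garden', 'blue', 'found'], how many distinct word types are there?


Listing all tokens and tracking unique types:
  Token 1: 'sleeps' -> NEW (unique so far: 1)
  Token 2: 'many' -> NEW (unique so far: 2)
  Token 3: 'slowly' -> NEW (unique so far: 3)
  Token 4: 'hard' -> NEW (unique so far: 4)
  Token 5: 'eats' -> NEW (unique so far: 5)
  Token 6: 'when' -> NEW (unique so far: 6)
  Token 7: 'garden' -> NEW (unique so far: 7)
  Token 8: 'blue' -> NEW (unique so far: 8)
  Token 9: 'found' -> NEW (unique so far: 9)
Unique types: ('blue', 'eats', 'found', 'garden', 'hard', 'many', 'sleeps', 'slowly', 'when')
Vocabulary size: 9

9


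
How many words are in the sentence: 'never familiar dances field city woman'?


Counting words by splitting on spaces:
  Word 1: 'never'
  Word 2: 'familiar'
  Word 3: 'dances'
  Word 4: 'field'
  Word 5: 'city'
  Word 6: 'woman'
Total words: 6

6


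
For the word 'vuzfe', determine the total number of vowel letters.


Scanning each character of 'vuzfe':
  Position 1: 'v' -> consonant (running count: 0)
  Position 2: 'u' -> vowel (running count: 1)
  Position 3: 'z' -> consonant (running count: 1)
  Position 4: 'f' -> consonant (running count: 1)
  Position 5: 'e' -> vowel (running count: 2)
Total vowels: 2

2


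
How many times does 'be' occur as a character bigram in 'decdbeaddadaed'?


Scanning 'decdbeaddadaed' for bigram 'be':
  Position 0: 'de' -> no
  Position 1: 'ec' -> no
  Position 2: 'cd' -> no
  Position 3: 'db' -> no
  Position 4: 'be' -> MATCH
  Position 5: 'ea' -> no
  Position 6: 'ad' -> no
  Position 7: 'dd' -> no
  Position 8: 'da' -> no
  Position 9: 'ad' -> no
  Position 10: 'da' -> no
  Position 11: 'ae' -> no
  Position 12: 'ed' -> no
Total matches: 1

1


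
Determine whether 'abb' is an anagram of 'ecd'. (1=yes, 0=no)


Sort characters of 'abb': 'abb'
Sort characters of 'ecd': 'cde'
Sorted forms differ -> they are NOT anagrams
Result: 0

0


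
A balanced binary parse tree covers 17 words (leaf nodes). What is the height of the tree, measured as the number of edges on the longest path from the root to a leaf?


In a balanced binary tree with n leaves the deepest leaf is ceil(log2(n)) edges below the root.
log2(17) = 4.0875
ceil(4.0875) = 5
height (edges) = 5

5


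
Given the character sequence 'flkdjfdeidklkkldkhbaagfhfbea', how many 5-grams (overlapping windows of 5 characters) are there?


String 'flkdjfdeidklkkldkhbaagfhfbea' has length L = 28.
Number of overlapping n-grams = L - n + 1
Substituting: 28 - 5 + 1 = 24

24


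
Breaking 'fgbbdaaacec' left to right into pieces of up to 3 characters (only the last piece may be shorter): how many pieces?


'fgbbdaaacec' has 11 characters.
Chunking with max size 3:
  Chunk 1: 'fgb' (positions 0-2)
  Chunk 2: 'bda' (positions 3-5)
  Chunk 3: 'aac' (positions 6-8)
  Chunk 4: 'ec' (positions 9-10)
Total chunks: ceil(11 / 3) = 4

4


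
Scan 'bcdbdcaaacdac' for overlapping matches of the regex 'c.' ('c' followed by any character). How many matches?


Pattern: c. means 'c' followed by any character.
Scanning 'bcdbdcaaacdac' position-by-position:
  Pos 0: window 'bc' -> no
  Pos 1: window 'cd' -> MATCH
  Pos 2: window 'db' -> no
  Pos 3: window 'bd' -> no
  Pos 4: window 'dc' -> no
  Pos 5: window 'ca' -> MATCH
  Pos 6: window 'aa' -> no
  Pos 7: window 'aa' -> no
  Pos 8: window 'ac' -> no
  Pos 9: window 'cd' -> MATCH
  Pos 10: window 'da' -> no
  Pos 11: window 'ac' -> no
  Pos 12: window 'c' -> no
Total matches: 3

3


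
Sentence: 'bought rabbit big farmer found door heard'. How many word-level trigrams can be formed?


Word trigrams from [7] words:
  Trigram 1: (bought rabbit big)
  Trigram 2: (rabbit big farmer)
  Trigram 3: (big farmer found)
  Trigram 4: (farmer found door)
  Trigram 5: (found door heard)
Total word trigrams: 7 - 2 = 5

5


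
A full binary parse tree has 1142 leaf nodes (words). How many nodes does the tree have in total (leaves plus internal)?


Leaf nodes (terminals): 1142
Internal nodes = n - 1 = 1142 - 1 = 1141
Total = leaves + internal = 1142 + 1141 = 2283

2283


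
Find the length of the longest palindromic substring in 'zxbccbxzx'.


Scanning 'zxbccbxzx' for palindromic substrings.
Substring at positions 0-7: 'zxbccbxz'.
Check: reverse('zxbccbxz') = 'zxbccbxz' -> palindrome confirmed.
Neighbouring characters ('-' / 'x') break symmetry, so it cannot extend further.
No longer palindromic substring exists; longest length = 8

8


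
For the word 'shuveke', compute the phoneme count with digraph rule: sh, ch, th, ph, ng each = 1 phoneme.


Parsing 'shuveke' greedily, digraphs first:
  'sh' -> digraph (1 consonant phoneme) (phonemes so far: 1)
  'u' -> vowel phoneme (phonemes so far: 2)
  'v' -> consonant phoneme (phonemes so far: 3)
  'e' -> vowel phoneme (phonemes so far: 4)
  'k' -> consonant phoneme (phonemes so far: 5)
  'e' -> vowel phoneme (phonemes so far: 6)
Total phonemes: 6

6


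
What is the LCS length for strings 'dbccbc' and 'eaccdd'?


DP table for LCS of 'dbccbc' and 'eaccdd':
       e  a  c  c  d  d
    0  0  0  0  0  0  0
  d 0  0  0  0  0  1  1
  b 0  0  0  0  0  1  1
  c 0  0  0  1  1  1  1
  c 0  0  0  1  2  2  2
  b 0  0  0  1  2  2  2
  c 0  0  0  1  2  2  2
LCS: 'cc'
LCS length = 2

2


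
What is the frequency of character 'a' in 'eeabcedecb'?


Scanning 'eeabcedecb' for 'a':
  Position 2: 'a' -> MATCH (count: 1)
Total occurrences of 'a': 1

1


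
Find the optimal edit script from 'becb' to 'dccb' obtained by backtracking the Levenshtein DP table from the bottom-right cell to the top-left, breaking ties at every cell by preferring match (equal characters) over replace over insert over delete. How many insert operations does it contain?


Edit distance = 2. Backtracking from cell (4, 4) with preference match > replace > insert > delete,
then listing the resulting alignment 'becb' -> 'dccb' left to right:
  Step 1: replace b->d
  Step 2: replace e->c
  Step 3: keep 'c'
  Step 4: keep 'b'
Total insertions: 0

0


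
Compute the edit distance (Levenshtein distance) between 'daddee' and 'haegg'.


Building DP table for s1='daddee' (len 6) and s2='haegg' (len 5):
       h  a  e  g  g
    0  1  2  3  4  5
  d 1  1  2  3  4  5
  a 2  2  1  2  3  4
  d 3  3  2  2  3  4
  d 4  4  3  3  3  4
  e 5  5  4  3  4  4
  e 6  6  5  4  4  5
Edit distance = dp[6][5] = 5

5


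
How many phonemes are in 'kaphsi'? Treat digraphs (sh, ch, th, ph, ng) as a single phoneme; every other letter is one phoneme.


Parsing 'kaphsi' greedily, digraphs first:
  'k' -> consonant phoneme (phonemes so far: 1)
  'a' -> vowel phoneme (phonemes so far: 2)
  'ph' -> digraph (1 consonant phoneme) (phonemes so far: 3)
  's' -> consonant phoneme (phonemes so far: 4)
  'i' -> vowel phoneme (phonemes so far: 5)
Total phonemes: 5

5


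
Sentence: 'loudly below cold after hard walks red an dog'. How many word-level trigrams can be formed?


Word trigrams from [9] words:
  Trigram 1: (loudly below cold)
  Trigram 2: (below cold after)
  Trigram 3: (cold after hard)
  Trigram 4: (after hard walks)
  Trigram 5: (hard walks red)
  Trigram 6: (walks red an)
  Trigram 7: (red an dog)
Total word trigrams: 9 - 2 = 7

7


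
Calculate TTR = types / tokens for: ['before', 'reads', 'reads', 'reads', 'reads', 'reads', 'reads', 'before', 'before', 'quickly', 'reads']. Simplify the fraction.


Tokens: 11
Unique types: ('before', 'quickly', 'reads') = 3
TTR = 3/11
Already in lowest terms.

3/11


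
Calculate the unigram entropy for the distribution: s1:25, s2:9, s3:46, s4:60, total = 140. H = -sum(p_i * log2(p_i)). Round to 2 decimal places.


Computing entropy H = -sum(p_i * log2(p_i)):
  s1: p = 25/140 = 0.1786, -p*log2(p) = 0.4438
  s2: p = 9/140 = 0.0643, -p*log2(p) = 0.2545
  s3: p = 46/140 = 0.3286, -p*log2(p) = 0.5276
  s4: p = 60/140 = 0.4286, -p*log2(p) = 0.5239
H = sum of terms = 1.7498
Rounded to 2 decimals: 1.75

1.75


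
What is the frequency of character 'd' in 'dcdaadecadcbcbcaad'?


Scanning 'dcdaadecadcbcbcaad' for 'd':
  Position 0: 'd' -> MATCH (count: 1)
  Position 2: 'd' -> MATCH (count: 2)
  Position 5: 'd' -> MATCH (count: 3)
  Position 9: 'd' -> MATCH (count: 4)
  Position 17: 'd' -> MATCH (count: 5)
Total occurrences of 'd': 5

5


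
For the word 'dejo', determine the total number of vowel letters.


Scanning each character of 'dejo':
  Position 1: 'd' -> consonant (running count: 0)
  Position 2: 'e' -> vowel (running count: 1)
  Position 3: 'j' -> consonant (running count: 1)
  Position 4: 'o' -> vowel (running count: 2)
Total vowels: 2

2


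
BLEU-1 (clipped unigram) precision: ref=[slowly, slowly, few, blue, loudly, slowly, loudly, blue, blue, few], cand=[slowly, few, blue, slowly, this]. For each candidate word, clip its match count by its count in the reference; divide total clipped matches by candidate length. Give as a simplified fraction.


Reference word counts: {'blue': 3, 'few': 2, 'loudly': 2, 'slowly': 3}
Checking each candidate word (with clipping):
  'slowly' -> in reference (ref count 3, used 1/3) -> match (matches: 1)
  'few' -> in reference (ref count 2, used 1/2) -> match (matches: 2)
  'blue' -> in reference (ref count 3, used 1/3) -> match (matches: 3)
  'slowly' -> in reference (ref count 3, used 2/3) -> match (matches: 4)
  'this' -> not in reference -> no match (matches: 4)
Clipped matches: 4, Candidate length: 5
Precision = 4/5

4/5


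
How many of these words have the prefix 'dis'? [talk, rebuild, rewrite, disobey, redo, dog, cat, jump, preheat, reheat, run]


Checking each word for prefix 'dis':
  'talk' -> no (count: 0)
  'rebuild' -> no (count: 0)
  'rewrite' -> no (count: 0)
  'disobey' -> YES, starts with 'dis' (count: 1)
  'redo' -> no (count: 1)
  'dog' -> no (count: 1)
  'cat' -> no (count: 1)
  'jump' -> no (count: 1)
  'preheat' -> no (count: 1)
  'reheat' -> no (count: 1)
  'run' -> no (count: 1)
Total with prefix 'dis': 1

1


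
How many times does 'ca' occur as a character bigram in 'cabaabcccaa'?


Scanning 'cabaabcccaa' for bigram 'ca':
  Position 0: 'ca' -> MATCH
  Position 1: 'ab' -> no
  Position 2: 'ba' -> no
  Position 3: 'aa' -> no
  Position 4: 'ab' -> no
  Position 5: 'bc' -> no
  Position 6: 'cc' -> no
  Position 7: 'cc' -> no
  Position 8: 'ca' -> MATCH
  Position 9: 'aa' -> no
Total matches: 2

2


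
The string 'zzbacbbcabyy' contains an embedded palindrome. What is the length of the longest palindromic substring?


Scanning 'zzbacbbcabyy' for palindromic substrings.
Substring at positions 2-9: 'bacbbcab'.
Check: reverse('bacbbcab') = 'bacbbcab' -> palindrome confirmed.
Neighbouring characters ('z' / 'y') break symmetry, so it cannot extend further.
No longer palindromic substring exists; longest length = 8

8


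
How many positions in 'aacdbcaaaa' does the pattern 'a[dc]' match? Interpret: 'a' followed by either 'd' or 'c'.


Pattern: a[dc] means 'a' followed by either 'd' or 'c'.
Scanning 'aacdbcaaaa' position-by-position:
  Pos 0: window 'aa' -> no
  Pos 1: window 'ac' -> MATCH
  Pos 2: window 'cd' -> no
  Pos 3: window 'db' -> no
  Pos 4: window 'bc' -> no
  Pos 5: window 'ca' -> no
  Pos 6: window 'aa' -> no
  Pos 7: window 'aa' -> no
  Pos 8: window 'aa' -> no
  Pos 9: window 'a' -> no
Total matches: 1

1


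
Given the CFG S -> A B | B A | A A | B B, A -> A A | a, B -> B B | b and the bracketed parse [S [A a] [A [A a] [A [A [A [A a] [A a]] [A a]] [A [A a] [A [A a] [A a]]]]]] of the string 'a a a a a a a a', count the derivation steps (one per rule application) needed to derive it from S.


Every bracketed nonterminal node [X ...] in the tree is produced by exactly one rule application.
Reading the tree off as a leftmost derivation:
  Step 1: S  =>  A A   (applied S -> A A)
  Step 2: A A  =>  a A   (applied A -> a)
  Step 3: a A  =>  a A A   (applied A -> A A)
  Step 4: a A A  =>  a a A   (applied A -> a)
  Step 5: a a A  =>  a a A A   (applied A -> A A)
  Step 6: a a A A  =>  a a A A A   (applied A -> A A)
  Step 7: a a A A A  =>  a a A A A A   (applied A -> A A)
  Step 8: a a A A A A  =>  a a a A A A   (applied A -> a)
  Step 9: a a a A A A  =>  a a a a A A   (applied A -> a)
  Step 10: a a a a A A  =>  a a a a a A   (applied A -> a)
  Step 11: a a a a a A  =>  a a a a a A A   (applied A -> A A)
  Step 12: a a a a a A A  =>  a a a a a a A   (applied A -> a)
  Step 13: a a a a a a A  =>  a a a a a a A A   (applied A -> A A)
  Step 14: a a a a a a A A  =>  a a a a a a a A   (applied A -> a)
  Step 15: a a a a a a a A  =>  a a a a a a a a   (applied A -> a)
Final yield: a a a a a a a a
Total rewrite steps: 15

15


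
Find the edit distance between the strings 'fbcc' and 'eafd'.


Building DP table for s1='fbcc' (len 4) and s2='eafd' (len 4):
       e  a  f  d
    0  1  2  3  4
  f 1  1  2  2  3
  b 2  2  2  3  3
  c 3  3  3  3  4
  c 4  4  4  4  4
Edit distance = dp[4][4] = 4

4


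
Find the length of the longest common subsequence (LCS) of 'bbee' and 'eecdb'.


DP table for LCS of 'bbee' and 'eecdb':
       e  e  c  d  b
    0  0  0  0  0  0
  b 0  0  0  0  0  1
  b 0  0  0  0  0  1
  e 0  1  1  1  1  1
  e 0  1  2  2  2  2
LCS: 'ee'
LCS length = 2

2


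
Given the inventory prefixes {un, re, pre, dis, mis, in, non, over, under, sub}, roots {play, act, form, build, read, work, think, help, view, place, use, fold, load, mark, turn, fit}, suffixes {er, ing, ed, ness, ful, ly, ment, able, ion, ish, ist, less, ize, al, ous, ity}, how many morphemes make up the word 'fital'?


Segmenting 'fital' against the inventory:
  'fit' -> root (morpheme 1)
  'al' -> suffix (morpheme 2)
Total morphemes: 2

2


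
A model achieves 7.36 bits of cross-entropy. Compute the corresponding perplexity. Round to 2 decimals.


Perplexity formula: PP = 2^H
H = 7.36
PP = 2^7.36
Decompose: 2^7.36 = 2^7 * 2^0.36
2^7 = 128, 2^0.36 ~ 1.2834259
PP ~ 128 * 1.2834259 = 164.2785152
Rounded to 2 decimals: 164.28

164.28


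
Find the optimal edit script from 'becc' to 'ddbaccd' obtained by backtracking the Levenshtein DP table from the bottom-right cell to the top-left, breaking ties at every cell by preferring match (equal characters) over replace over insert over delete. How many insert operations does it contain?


Edit distance = 4. Backtracking from cell (4, 7) with preference match > replace > insert > delete,
then listing the resulting alignment 'becc' -> 'ddbaccd' left to right:
  Step 1: insert 'd' [insertion #1]
  Step 2: insert 'd' [insertion #2]
  Step 3: keep 'b'
  Step 4: replace e->a
  Step 5: keep 'c'
  Step 6: keep 'c'
  Step 7: insert 'd' [insertion #3]
Total insertions: 3

3


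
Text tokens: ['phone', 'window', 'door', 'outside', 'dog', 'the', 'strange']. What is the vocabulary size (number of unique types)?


Listing all tokens and tracking unique types:
  Token 1: 'phone' -> NEW (unique so far: 1)
  Token 2: 'window' -> NEW (unique so far: 2)
  Token 3: 'door' -> NEW (unique so far: 3)
  Token 4: 'outside' -> NEW (unique so far: 4)
  Token 5: 'dog' -> NEW (unique so far: 5)
  Token 6: 'the' -> NEW (unique so far: 6)
  Token 7: 'strange' -> NEW (unique so far: 7)
Unique types: ('dog', 'door', 'outside', 'phone', 'strange', 'the', 'window')
Vocabulary size: 7

7


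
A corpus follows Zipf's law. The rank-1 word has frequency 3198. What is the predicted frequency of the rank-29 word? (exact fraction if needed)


Zipf's law: freq(rank) = f1 / rank
f1 = 3198, rank = 29
freq = 3198 / 29
GCD(3198, 29) = 1
Simplified: 3198/29

3198/29


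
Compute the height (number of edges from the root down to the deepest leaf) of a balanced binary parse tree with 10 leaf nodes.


In a balanced binary tree with n leaves the deepest leaf is ceil(log2(n)) edges below the root.
log2(10) = 3.3219
ceil(3.3219) = 4
height (edges) = 4

4
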